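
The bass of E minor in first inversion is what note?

In first inversion the third is lowest. For E minor (E–G–B) that is G.

G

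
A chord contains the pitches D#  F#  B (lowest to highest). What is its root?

B

D#, F#, B are the tones of a B major triad (B–D#–F#), making B the root.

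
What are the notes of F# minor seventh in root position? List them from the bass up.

Spelling F# minor seventh: F#–A–C#–E. In root position the root is bass, giving F#, A, C#, E from the bottom.

F#, A, C#, E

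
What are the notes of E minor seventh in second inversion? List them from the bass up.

Spelling E minor seventh: E–G–B–D. In second inversion the fifth is bass, giving B, D, E, G from the bottom.

B, D, E, G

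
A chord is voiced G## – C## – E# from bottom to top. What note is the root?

C##

The distinct letter names are G##, C##, E#. Arranged as a stack of thirds they read C##–E#–G##, so C## is the root (a C## minor triad).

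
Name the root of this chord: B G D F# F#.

G

Reordering B, G, D, F# into stacked thirds gives G–B–D–F#; the bottom of that stack, G, is the root.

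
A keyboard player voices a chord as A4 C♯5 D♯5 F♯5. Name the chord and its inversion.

D# half-diminished seventh, second inversion

The distinct note names are A, C#, D#, F#. Stacked in thirds they read D#–F#–A–C#, which is a half-diminished seventh chord on D#.
With the fifth (A) in the bass, the chord is in second inversion (figured bass 4/3).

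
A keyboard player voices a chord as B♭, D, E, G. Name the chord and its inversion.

E half-diminished seventh, second inversion

Reducing to letter names: Bb, D, E, G. These stack in thirds as E–G–Bb–D — an E half-diminished seventh chord.
The lowest note is Bb, the fifth of the chord, so this is second inversion (figured bass 4/3).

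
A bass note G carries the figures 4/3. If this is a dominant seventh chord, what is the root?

C

The figures 4/3 mean the fifth of the chord is in the bass. If G is the fifth of a dominant seventh chord, the root is C (chord tones C–E–G–Bb).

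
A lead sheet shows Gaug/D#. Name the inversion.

second inversion

Gaug/D# means G augmented with D# in the bass. D# is the fifth of G augmented (G–B–D#), so this is second inversion.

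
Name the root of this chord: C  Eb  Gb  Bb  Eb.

C

Reordering C, Eb, Gb, Bb into stacked thirds gives C–Eb–Gb–Bb; the bottom of that stack, C, is the root.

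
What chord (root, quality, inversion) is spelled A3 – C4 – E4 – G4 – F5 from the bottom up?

Reducing to letter names: A, C, E, G, F. These stack in thirds as F–A–C–E–G — an F major ninth chord.
The lowest note is A, the third of the chord, so this is first inversion.

F major ninth, first inversion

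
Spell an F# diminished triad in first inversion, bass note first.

F# diminished is F#–A–C. First inversion puts the third (A) in the bass, with the remaining tones above: A, C, F#.

A, C, F#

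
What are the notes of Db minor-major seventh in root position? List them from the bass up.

Db minor-major seventh is Db–Fb–Ab–C. Root position puts the root (Db) in the bass, with the remaining tones above: Db, Fb, Ab, C.

Db, Fb, Ab, C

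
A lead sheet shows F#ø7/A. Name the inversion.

F#ø7/A means F# half-diminished seventh with A in the bass. A is the third of F# half-diminished seventh (F#–A–C–E), so this is first inversion.

first inversion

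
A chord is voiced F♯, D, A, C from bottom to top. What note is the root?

D

Reordering F#, D, A, C into stacked thirds gives D–F#–A–C; the bottom of that stack, D, is the root.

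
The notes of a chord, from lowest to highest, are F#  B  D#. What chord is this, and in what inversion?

The distinct note names are F#, B, D#. Stacked in thirds they read B–D#–F#, which is a major triad on B.
With the fifth (F#) in the bass, the chord is in second inversion (figured bass 6/4).

B major, second inversion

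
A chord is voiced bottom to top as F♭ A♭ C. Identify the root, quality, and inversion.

The pitch classes Fb, Ab, C arrange in thirds as Fb–Ab–C: an Fb augmented triad.
The lowest note is Fb, the root of the chord, so this is root position (figured bass 5/3).

Fb augmented, root position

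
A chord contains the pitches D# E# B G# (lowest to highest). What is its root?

E#

Reordering D#, E#, B, G# into stacked thirds gives E#–G#–B–D#; the bottom of that stack, E#, is the root.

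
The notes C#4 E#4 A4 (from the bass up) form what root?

A

Reordering C#, E#, A into stacked thirds gives A–C#–E#; the bottom of that stack, A, is the root.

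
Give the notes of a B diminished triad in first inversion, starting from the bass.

D, F, B

The chord tones are B–D–F. With the third (D) lowest for first inversion: D, F, B.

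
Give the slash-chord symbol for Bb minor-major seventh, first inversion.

Bbm(maj7)/Db

First inversion of Bb minor-major seventh has the third (Db) in the bass. As a slash chord: Bbm(maj7)/Db.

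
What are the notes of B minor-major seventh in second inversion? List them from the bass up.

B minor-major seventh is B–D–F#–A#. Second inversion puts the fifth (F#) in the bass, with the remaining tones above: F#, A#, B, D.

F#, A#, B, D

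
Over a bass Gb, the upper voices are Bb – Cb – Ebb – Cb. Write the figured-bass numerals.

The notes Gb, Bb, Cb, Ebb stack in thirds as Cb–Ebb–Gb–Bb — a Cb minor-major seventh chord. The bass Gb is the fifth, so this is second inversion: figured 4/3.

4/3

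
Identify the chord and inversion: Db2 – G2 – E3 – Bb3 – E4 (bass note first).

The pitch classes Db, G, E, Bb arrange in thirds as E–G–Bb–Db: an E diminished seventh chord.
Db is the seventh of E diminished seventh; seventh in the bass means third inversion (figured bass 4/2).

E diminished seventh, third inversion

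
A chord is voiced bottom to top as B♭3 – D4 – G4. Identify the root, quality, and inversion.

Reducing to letter names: Bb, D, G. These stack in thirds as G–Bb–D — a G minor triad.
Bb is the third of G minor; third in the bass means first inversion (figured bass 6).

G minor, first inversion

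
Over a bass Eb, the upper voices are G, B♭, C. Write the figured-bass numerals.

The notes Eb, G, Bb, C stack in thirds as C–Eb–G–Bb — a C minor seventh chord. The bass Eb is the third, so this is first inversion: figured 6/5.

6/5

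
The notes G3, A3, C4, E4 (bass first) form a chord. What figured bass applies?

The notes G, A, C, E stack in thirds as A–C–E–G — an A minor seventh chord. The bass G is the seventh, so this is third inversion: figured 4/2.

4/2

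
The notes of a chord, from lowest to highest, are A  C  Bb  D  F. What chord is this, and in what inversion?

Bb major ninth, third inversion

Reducing to letter names: A, C, Bb, D, F. These stack in thirds as Bb–D–F–A–C — a Bb major ninth chord.
With the seventh (A) in the bass, the chord is in third inversion.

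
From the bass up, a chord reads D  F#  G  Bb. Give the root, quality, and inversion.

The pitch classes D, F#, G, Bb arrange in thirds as G–Bb–D–F#: a G minor-major seventh chord.
With the fifth (D) in the bass, the chord is in second inversion (figured bass 4/3).

G minor-major seventh, second inversion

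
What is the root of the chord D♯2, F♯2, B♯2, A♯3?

B#

The distinct letter names are D#, F#, B#, A#. Arranged as a stack of thirds they read B#–D#–F#–A#, so B# is the root (a B# half-diminished seventh chord).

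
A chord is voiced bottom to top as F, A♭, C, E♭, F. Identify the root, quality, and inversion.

F minor seventh, root position

Reducing to letter names: F, Ab, C, Eb. These stack in thirds as F–Ab–C–Eb — an F minor seventh chord.
F is the root of F minor seventh; root in the bass means root position (figured bass 7).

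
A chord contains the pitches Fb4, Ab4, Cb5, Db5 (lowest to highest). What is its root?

Fb, Ab, Cb, Db are the tones of a Db minor seventh chord (Db–Fb–Ab–Cb), making Db the root.

Db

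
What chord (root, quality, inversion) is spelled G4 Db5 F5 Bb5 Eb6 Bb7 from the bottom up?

Eb dominant ninth, first inversion

The pitch classes G, Db, F, Bb, Eb arrange in thirds as Eb–G–Bb–Db–F: an Eb dominant ninth chord.
With the third (G) in the bass, the chord is in first inversion.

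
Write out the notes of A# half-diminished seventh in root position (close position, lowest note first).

A#, C#, E, G#

Spelling A# half-diminished seventh: A#–C#–E–G#. In root position the root is bass, giving A#, C#, E, G# from the bottom.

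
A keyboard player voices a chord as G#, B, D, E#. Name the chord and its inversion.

The distinct note names are G#, B, D, E#. Stacked in thirds they read E#–G#–B–D, which is a diminished seventh chord on E#.
With the third (G#) in the bass, the chord is in first inversion (figured bass 6/5).

E# diminished seventh, first inversion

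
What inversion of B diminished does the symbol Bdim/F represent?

Bdim/F means B diminished with F in the bass. F is the fifth of B diminished (B–D–F), so this is second inversion.

second inversion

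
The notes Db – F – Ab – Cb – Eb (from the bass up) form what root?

Db, F, Ab, Cb, Eb are the tones of a Db dominant ninth chord (Db–F–Ab–Cb–Eb), making Db the root.

Db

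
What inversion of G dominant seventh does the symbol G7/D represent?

G7/D means G dominant seventh with D in the bass. D is the fifth of G dominant seventh (G–B–D–F), so this is second inversion.

second inversion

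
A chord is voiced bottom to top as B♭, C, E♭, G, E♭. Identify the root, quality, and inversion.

C minor seventh, third inversion

Reducing to letter names: Bb, C, Eb, G. These stack in thirds as C–Eb–G–Bb — a C minor seventh chord.
With the seventh (Bb) in the bass, the chord is in third inversion (figured bass 4/2).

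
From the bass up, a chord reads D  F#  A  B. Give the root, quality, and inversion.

Reducing to letter names: D, F#, A, B. These stack in thirds as B–D–F#–A — a B minor seventh chord.
With the third (D) in the bass, the chord is in first inversion (figured bass 6/5).

B minor seventh, first inversion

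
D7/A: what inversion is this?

second inversion

D7/A means D dominant seventh with A in the bass. A is the fifth of D dominant seventh (D–F#–A–C), so this is second inversion.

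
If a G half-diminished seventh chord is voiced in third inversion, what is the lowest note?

In third inversion the seventh is lowest. For G half-diminished seventh (G–Bb–Db–F) that is F.

F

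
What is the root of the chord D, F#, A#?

D

D, F#, A# are the tones of a D augmented triad (D–F#–A#), making D the root.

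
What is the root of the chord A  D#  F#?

The distinct letter names are A, D#, F#. Arranged as a stack of thirds they read D#–F#–A, so D# is the root (a D# diminished triad).

D#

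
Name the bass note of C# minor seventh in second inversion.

C# minor seventh is C#–E–G#–B. Second inversion places the fifth in the bass: G#.

G#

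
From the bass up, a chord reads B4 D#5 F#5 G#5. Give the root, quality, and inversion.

G# minor seventh, first inversion

The distinct note names are B, D#, F#, G#. Stacked in thirds they read G#–B–D#–F#, which is a minor seventh chord on G#.
With the third (B) in the bass, the chord is in first inversion (figured bass 6/5).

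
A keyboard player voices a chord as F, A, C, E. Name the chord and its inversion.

F major seventh, root position

The distinct note names are F, A, C, E. Stacked in thirds they read F–A–C–E, which is a major seventh chord on F.
F is the root of F major seventh; root in the bass means root position (figured bass 7).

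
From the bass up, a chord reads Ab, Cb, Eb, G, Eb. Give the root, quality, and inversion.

Ab minor-major seventh, root position

The pitch classes Ab, Cb, Eb, G arrange in thirds as Ab–Cb–Eb–G: an Ab minor-major seventh chord.
The lowest note is Ab, the root of the chord, so this is root position (figured bass 7).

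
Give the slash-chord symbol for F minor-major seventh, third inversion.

Third inversion of F minor-major seventh has the seventh (E) in the bass. As a slash chord: Fm(maj7)/E.

Fm(maj7)/E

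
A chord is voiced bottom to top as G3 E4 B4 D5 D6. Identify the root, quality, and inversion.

E minor seventh, first inversion

The distinct note names are G, E, B, D. Stacked in thirds they read E–G–B–D, which is a minor seventh chord on E.
G is the third of E minor seventh; third in the bass means first inversion (figured bass 6/5).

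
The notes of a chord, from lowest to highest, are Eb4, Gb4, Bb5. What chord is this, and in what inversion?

The distinct note names are Eb, Gb, Bb. Stacked in thirds they read Eb–Gb–Bb, which is a minor triad on Eb.
Eb is the root of Eb minor; root in the bass means root position (figured bass 5/3).

Eb minor, root position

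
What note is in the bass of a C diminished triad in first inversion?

Eb

The third of C diminished (C–Eb–Gb) is Eb; that is the bass in first inversion.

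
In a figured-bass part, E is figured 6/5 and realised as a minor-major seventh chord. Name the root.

The figures 6/5 mean the third of the chord is in the bass. If E is the third of a minor-major seventh chord, the root is C# (chord tones C#–E–G#–B#).

C#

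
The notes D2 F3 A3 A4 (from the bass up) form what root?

Reordering D, F, A into stacked thirds gives D–F–A; the bottom of that stack, D, is the root.

D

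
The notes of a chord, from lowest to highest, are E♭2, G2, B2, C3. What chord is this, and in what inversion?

C minor-major seventh, first inversion

The pitch classes Eb, G, B, C arrange in thirds as C–Eb–G–B: a C minor-major seventh chord.
With the third (Eb) in the bass, the chord is in first inversion (figured bass 6/5).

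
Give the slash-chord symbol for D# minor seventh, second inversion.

D#m7/A#

Second inversion of D# minor seventh has the fifth (A#) in the bass. As a slash chord: D#m7/A#.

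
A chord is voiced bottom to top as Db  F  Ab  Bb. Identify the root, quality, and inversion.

Bb minor seventh, first inversion

The pitch classes Db, F, Ab, Bb arrange in thirds as Bb–Db–F–Ab: a Bb minor seventh chord.
Db is the third of Bb minor seventh; third in the bass means first inversion (figured bass 6/5).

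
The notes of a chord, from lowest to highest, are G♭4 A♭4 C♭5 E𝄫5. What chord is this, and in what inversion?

Ab half-diminished seventh, third inversion

The pitch classes Gb, Ab, Cb, Ebb arrange in thirds as Ab–Cb–Ebb–Gb: an Ab half-diminished seventh chord.
Gb is the seventh of Ab half-diminished seventh; seventh in the bass means third inversion (figured bass 4/2).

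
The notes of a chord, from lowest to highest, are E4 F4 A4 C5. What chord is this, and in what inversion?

F major seventh, third inversion

Reducing to letter names: E, F, A, C. These stack in thirds as F–A–C–E — an F major seventh chord.
With the seventh (E) in the bass, the chord is in third inversion (figured bass 4/2).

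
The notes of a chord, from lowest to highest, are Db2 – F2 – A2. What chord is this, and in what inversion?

The distinct note names are Db, F, A. Stacked in thirds they read Db–F–A, which is an augmented triad on Db.
With the root (Db) in the bass, the chord is in root position (figured bass 5/3).

Db augmented, root position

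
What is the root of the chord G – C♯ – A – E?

A

Reordering G, C#, A, E into stacked thirds gives A–C#–E–G; the bottom of that stack, A, is the root.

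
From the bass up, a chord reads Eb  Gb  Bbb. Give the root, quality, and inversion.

The pitch classes Eb, Gb, Bbb arrange in thirds as Eb–Gb–Bbb: an Eb diminished triad.
Eb is the root of Eb diminished; root in the bass means root position (figured bass 5/3).

Eb diminished, root position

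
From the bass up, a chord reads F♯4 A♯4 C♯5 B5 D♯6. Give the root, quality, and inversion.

The distinct note names are F#, A#, C#, B, D#. Stacked in thirds they read B–D#–F#–A#–C#, which is a major ninth chord on B.
F# is the fifth of B major ninth; fifth in the bass means second inversion.

B major ninth, second inversion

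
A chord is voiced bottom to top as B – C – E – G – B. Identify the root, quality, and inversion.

The pitch classes B, C, E, G arrange in thirds as C–E–G–B: a C major seventh chord.
B is the seventh of C major seventh; seventh in the bass means third inversion (figured bass 4/2).

C major seventh, third inversion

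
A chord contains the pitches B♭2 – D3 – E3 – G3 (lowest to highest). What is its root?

Reordering Bb, D, E, G into stacked thirds gives E–G–Bb–D; the bottom of that stack, E, is the root.

E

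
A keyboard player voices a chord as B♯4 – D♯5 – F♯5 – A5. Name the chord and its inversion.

The pitch classes B#, D#, F#, A arrange in thirds as B#–D#–F#–A: a B# diminished seventh chord.
B# is the root of B# diminished seventh; root in the bass means root position (figured bass 7).

B# diminished seventh, root position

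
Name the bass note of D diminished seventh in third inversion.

The seventh of D diminished seventh (D–F–Ab–Cb) is Cb; that is the bass in third inversion.

Cb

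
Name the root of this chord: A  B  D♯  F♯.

B

The distinct letter names are A, B, D#, F#. Arranged as a stack of thirds they read B–D#–F#–A, so B is the root (a B dominant seventh chord).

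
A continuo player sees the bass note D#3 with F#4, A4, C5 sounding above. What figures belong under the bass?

7

The notes D#, F#, A, C stack in thirds as D#–F#–A–C — a D# diminished seventh chord. The bass D# is the root, so this is root position: figured 7.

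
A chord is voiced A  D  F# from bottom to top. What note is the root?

D

Reordering A, D, F# into stacked thirds gives D–F#–A; the bottom of that stack, D, is the root.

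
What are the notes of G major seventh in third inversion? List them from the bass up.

G major seventh is G–B–D–F#. Third inversion puts the seventh (F#) in the bass, with the remaining tones above: F#, G, B, D.

F#, G, B, D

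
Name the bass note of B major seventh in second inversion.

F#

B major seventh is B–D#–F#–A#. Second inversion places the fifth in the bass: F#.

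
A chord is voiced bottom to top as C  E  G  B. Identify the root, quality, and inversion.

Reducing to letter names: C, E, G, B. These stack in thirds as C–E–G–B — a C major seventh chord.
With the root (C) in the bass, the chord is in root position (figured bass 7).

C major seventh, root position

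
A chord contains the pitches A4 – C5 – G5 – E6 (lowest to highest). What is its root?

A

Reordering A, C, G, E into stacked thirds gives A–C–E–G; the bottom of that stack, A, is the root.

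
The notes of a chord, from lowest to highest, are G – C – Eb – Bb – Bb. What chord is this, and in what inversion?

C minor seventh, second inversion

The pitch classes G, C, Eb, Bb arrange in thirds as C–Eb–G–Bb: a C minor seventh chord.
The lowest note is G, the fifth of the chord, so this is second inversion (figured bass 4/3).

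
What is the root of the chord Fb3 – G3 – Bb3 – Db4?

G

Fb, G, Bb, Db are the tones of a G diminished seventh chord (G–Bb–Db–Fb), making G the root.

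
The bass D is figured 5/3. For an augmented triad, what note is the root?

The figures 5/3 mean the root of the chord is in the bass. If D is the root of an augmented triad, the root is D (chord tones D–F#–A#).

D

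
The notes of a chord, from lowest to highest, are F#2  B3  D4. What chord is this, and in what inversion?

The distinct note names are F#, B, D. Stacked in thirds they read B–D–F#, which is a minor triad on B.
With the fifth (F#) in the bass, the chord is in second inversion (figured bass 6/4).

B minor, second inversion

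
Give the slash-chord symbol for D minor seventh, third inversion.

Dm7/C

Third inversion of D minor seventh has the seventh (C) in the bass. As a slash chord: Dm7/C.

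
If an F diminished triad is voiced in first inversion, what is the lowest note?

Ab

F diminished is F–Ab–Cb. First inversion places the third in the bass: Ab.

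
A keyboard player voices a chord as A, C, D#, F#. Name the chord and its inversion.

D# diminished seventh, second inversion

The distinct note names are A, C, D#, F#. Stacked in thirds they read D#–F#–A–C, which is a diminished seventh chord on D#.
The lowest note is A, the fifth of the chord, so this is second inversion (figured bass 4/3).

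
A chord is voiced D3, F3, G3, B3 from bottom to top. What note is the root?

G

Reordering D, F, G, B into stacked thirds gives G–B–D–F; the bottom of that stack, G, is the root.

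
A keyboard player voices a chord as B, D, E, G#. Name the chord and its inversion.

The distinct note names are B, D, E, G#. Stacked in thirds they read E–G#–B–D, which is a dominant seventh chord on E.
The lowest note is B, the fifth of the chord, so this is second inversion (figured bass 4/3).

E dominant seventh, second inversion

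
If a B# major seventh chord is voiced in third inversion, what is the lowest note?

In third inversion the seventh is lowest. For B# major seventh (B#–D##–F##–A##) that is A##.

A##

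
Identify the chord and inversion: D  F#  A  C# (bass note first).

D major seventh, root position

The pitch classes D, F#, A, C# arrange in thirds as D–F#–A–C#: a D major seventh chord.
With the root (D) in the bass, the chord is in root position (figured bass 7).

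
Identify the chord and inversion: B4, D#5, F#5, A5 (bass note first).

Reducing to letter names: B, D#, F#, A. These stack in thirds as B–D#–F#–A — a B dominant seventh chord.
With the root (B) in the bass, the chord is in root position (figured bass 7).

B dominant seventh, root position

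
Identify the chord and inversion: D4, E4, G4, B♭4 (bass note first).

E half-diminished seventh, third inversion

Reducing to letter names: D, E, G, Bb. These stack in thirds as E–G–Bb–D — an E half-diminished seventh chord.
With the seventh (D) in the bass, the chord is in third inversion (figured bass 4/2).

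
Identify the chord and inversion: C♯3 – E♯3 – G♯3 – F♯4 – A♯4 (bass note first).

Reducing to letter names: C#, E#, G#, F#, A#. These stack in thirds as F#–A#–C#–E#–G# — an F# major ninth chord.
C# is the fifth of F# major ninth; fifth in the bass means second inversion.

F# major ninth, second inversion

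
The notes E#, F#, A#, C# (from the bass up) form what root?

F#

E#, F#, A#, C# are the tones of an F# major seventh chord (F#–A#–C#–E#), making F# the root.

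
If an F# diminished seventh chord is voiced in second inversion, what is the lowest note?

The fifth of F# diminished seventh (F#–A–C–Eb) is C; that is the bass in second inversion.

C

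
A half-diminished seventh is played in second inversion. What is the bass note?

In second inversion the fifth is lowest. For A half-diminished seventh (A–C–Eb–G) that is Eb.

Eb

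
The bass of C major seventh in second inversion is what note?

C major seventh is C–E–G–B. Second inversion places the fifth in the bass: G.

G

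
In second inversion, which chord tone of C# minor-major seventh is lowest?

C# minor-major seventh is C#–E–G#–B#. Second inversion places the fifth in the bass: G#.

G#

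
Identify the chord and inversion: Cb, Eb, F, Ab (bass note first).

The distinct note names are Cb, Eb, F, Ab. Stacked in thirds they read F–Ab–Cb–Eb, which is a half-diminished seventh chord on F.
With the fifth (Cb) in the bass, the chord is in second inversion (figured bass 4/3).

F half-diminished seventh, second inversion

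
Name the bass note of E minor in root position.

The root of E minor (E–G–B) is E; that is the bass in root position.

E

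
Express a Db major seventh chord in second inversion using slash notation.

Second inversion of Db major seventh has the fifth (Ab) in the bass. As a slash chord: Dbmaj7/Ab.

Dbmaj7/Ab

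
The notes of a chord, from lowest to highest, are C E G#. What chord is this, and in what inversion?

C augmented, root position

Reducing to letter names: C, E, G#. These stack in thirds as C–E–G# — a C augmented triad.
The lowest note is C, the root of the chord, so this is root position (figured bass 5/3).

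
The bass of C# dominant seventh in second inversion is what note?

G#

The fifth of C# dominant seventh (C#–E#–G#–B) is G#; that is the bass in second inversion.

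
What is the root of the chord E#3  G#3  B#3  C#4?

C#

Reordering E#, G#, B#, C# into stacked thirds gives C#–E#–G#–B#; the bottom of that stack, C#, is the root.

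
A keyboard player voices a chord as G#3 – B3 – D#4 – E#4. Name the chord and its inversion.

Reducing to letter names: G#, B, D#, E#. These stack in thirds as E#–G#–B–D# — an E# half-diminished seventh chord.
G# is the third of E# half-diminished seventh; third in the bass means first inversion (figured bass 6/5).

E# half-diminished seventh, first inversion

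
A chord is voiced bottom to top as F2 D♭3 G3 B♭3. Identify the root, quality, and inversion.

The pitch classes F, Db, G, Bb arrange in thirds as G–Bb–Db–F: a G half-diminished seventh chord.
With the seventh (F) in the bass, the chord is in third inversion (figured bass 4/2).

G half-diminished seventh, third inversion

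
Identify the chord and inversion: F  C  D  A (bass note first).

D minor seventh, first inversion

The distinct note names are F, C, D, A. Stacked in thirds they read D–F–A–C, which is a minor seventh chord on D.
F is the third of D minor seventh; third in the bass means first inversion (figured bass 6/5).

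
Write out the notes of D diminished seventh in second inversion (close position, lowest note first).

Ab, Cb, D, F

Spelling D diminished seventh: D–F–Ab–Cb. In second inversion the fifth is bass, giving Ab, Cb, D, F from the bottom.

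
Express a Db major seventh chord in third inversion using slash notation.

Dbmaj7/C

Third inversion of Db major seventh has the seventh (C) in the bass. As a slash chord: Dbmaj7/C.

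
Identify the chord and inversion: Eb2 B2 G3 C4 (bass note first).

The distinct note names are Eb, B, G, C. Stacked in thirds they read C–Eb–G–B, which is a minor-major seventh chord on C.
Eb is the third of C minor-major seventh; third in the bass means first inversion (figured bass 6/5).

C minor-major seventh, first inversion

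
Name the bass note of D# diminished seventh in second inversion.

In second inversion the fifth is lowest. For D# diminished seventh (D#–F#–A–C) that is A.

A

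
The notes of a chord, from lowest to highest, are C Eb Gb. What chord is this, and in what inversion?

C diminished, root position

The distinct note names are C, Eb, Gb. Stacked in thirds they read C–Eb–Gb, which is a diminished triad on C.
The lowest note is C, the root of the chord, so this is root position (figured bass 5/3).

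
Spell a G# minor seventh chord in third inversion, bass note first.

G# minor seventh is G#–B–D#–F#. Third inversion puts the seventh (F#) in the bass, with the remaining tones above: F#, G#, B, D#.

F#, G#, B, D#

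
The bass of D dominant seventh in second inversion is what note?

A

The fifth of D dominant seventh (D–F#–A–C) is A; that is the bass in second inversion.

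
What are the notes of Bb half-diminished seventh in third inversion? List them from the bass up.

Ab, Bb, Db, Fb

Spelling Bb half-diminished seventh: Bb–Db–Fb–Ab. In third inversion the seventh is bass, giving Ab, Bb, Db, Fb from the bottom.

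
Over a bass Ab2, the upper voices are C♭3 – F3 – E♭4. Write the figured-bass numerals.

The notes Ab, Cb, F, Eb stack in thirds as F–Ab–Cb–Eb — an F half-diminished seventh chord. The bass Ab is the third, so this is first inversion: figured 6/5.

6/5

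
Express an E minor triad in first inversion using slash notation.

First inversion of E minor has the third (G) in the bass. As a slash chord: Em/G.

Em/G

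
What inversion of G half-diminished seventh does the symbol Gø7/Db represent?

Gø7/Db means G half-diminished seventh with Db in the bass. Db is the fifth of G half-diminished seventh (G–Bb–Db–F), so this is second inversion.

second inversion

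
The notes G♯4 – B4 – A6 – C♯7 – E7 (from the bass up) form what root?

A

The distinct letter names are G#, B, A, C#, E. Arranged as a stack of thirds they read A–C#–E–G#–B, so A is the root (an A major ninth chord).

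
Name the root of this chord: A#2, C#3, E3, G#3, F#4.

Reordering A#, C#, E, G#, F# into stacked thirds gives F#–A#–C#–E–G#; the bottom of that stack, F#, is the root.

F#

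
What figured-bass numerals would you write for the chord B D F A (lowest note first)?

7

The notes B, D, F, A stack in thirds as B–D–F–A — a B half-diminished seventh chord. The bass B is the root, so this is root position: figured 7.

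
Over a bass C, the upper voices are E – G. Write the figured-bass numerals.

The notes C, E, G stack in thirds as C–E–G — a C major triad. The bass C is the root, so this is root position: figured 5/3.

5/3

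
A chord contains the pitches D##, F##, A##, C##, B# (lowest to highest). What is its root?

B#

Reordering D##, F##, A##, C##, B# into stacked thirds gives B#–D##–F##–A##–C##; the bottom of that stack, B#, is the root.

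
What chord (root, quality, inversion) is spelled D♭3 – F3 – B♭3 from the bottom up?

The pitch classes Db, F, Bb arrange in thirds as Bb–Db–F: a Bb minor triad.
The lowest note is Db, the third of the chord, so this is first inversion (figured bass 6).

Bb minor, first inversion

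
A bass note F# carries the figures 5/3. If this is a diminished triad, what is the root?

F#

The figures 5/3 mean the root of the chord is in the bass. If F# is the root of a diminished triad, the root is F# (chord tones F#–A–C).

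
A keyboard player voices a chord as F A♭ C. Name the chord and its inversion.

The pitch classes F, Ab, C arrange in thirds as F–Ab–C: an F minor triad.
F is the root of F minor; root in the bass means root position (figured bass 5/3).

F minor, root position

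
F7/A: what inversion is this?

F7/A means F dominant seventh with A in the bass. A is the third of F dominant seventh (F–A–C–Eb), so this is first inversion.

first inversion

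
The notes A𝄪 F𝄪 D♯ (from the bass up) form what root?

D#

Reordering A##, F##, D# into stacked thirds gives D#–F##–A##; the bottom of that stack, D#, is the root.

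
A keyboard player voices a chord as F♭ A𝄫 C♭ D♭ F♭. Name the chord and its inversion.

The pitch classes Fb, Abb, Cb, Db arrange in thirds as Db–Fb–Abb–Cb: a Db half-diminished seventh chord.
Fb is the third of Db half-diminished seventh; third in the bass means first inversion (figured bass 6/5).

Db half-diminished seventh, first inversion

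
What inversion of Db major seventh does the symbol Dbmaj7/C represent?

third inversion

Dbmaj7/C means Db major seventh with C in the bass. C is the seventh of Db major seventh (Db–F–Ab–C), so this is third inversion.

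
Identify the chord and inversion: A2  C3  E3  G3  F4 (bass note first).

Reducing to letter names: A, C, E, G, F. These stack in thirds as F–A–C–E–G — an F major ninth chord.
A is the third of F major ninth; third in the bass means first inversion.

F major ninth, first inversion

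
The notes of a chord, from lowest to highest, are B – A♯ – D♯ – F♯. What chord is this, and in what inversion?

Reducing to letter names: B, A#, D#, F#. These stack in thirds as B–D#–F#–A# — a B major seventh chord.
With the root (B) in the bass, the chord is in root position (figured bass 7).

B major seventh, root position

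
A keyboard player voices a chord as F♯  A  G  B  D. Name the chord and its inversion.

G major ninth, third inversion

The distinct note names are F#, A, G, B, D. Stacked in thirds they read G–B–D–F#–A, which is a major ninth chord on G.
F# is the seventh of G major ninth; seventh in the bass means third inversion.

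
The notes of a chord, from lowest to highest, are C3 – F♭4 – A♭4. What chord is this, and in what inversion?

The distinct note names are C, Fb, Ab. Stacked in thirds they read Fb–Ab–C, which is an augmented triad on Fb.
The lowest note is C, the fifth of the chord, so this is second inversion (figured bass 6/4).

Fb augmented, second inversion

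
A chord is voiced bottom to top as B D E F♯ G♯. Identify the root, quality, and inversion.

The distinct note names are B, D, E, F#, G#. Stacked in thirds they read E–G#–B–D–F#, which is a dominant ninth chord on E.
B is the fifth of E dominant ninth; fifth in the bass means second inversion.

E dominant ninth, second inversion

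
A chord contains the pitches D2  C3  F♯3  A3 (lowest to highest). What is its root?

Reordering D, C, F#, A into stacked thirds gives D–F#–A–C; the bottom of that stack, D, is the root.

D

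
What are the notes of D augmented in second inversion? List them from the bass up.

D augmented is D–F#–A#. Second inversion puts the fifth (A#) in the bass, with the remaining tones above: A#, D, F#.

A#, D, F#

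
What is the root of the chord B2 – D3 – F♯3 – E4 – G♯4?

E

B, D, F#, E, G# are the tones of an E dominant ninth chord (E–G#–B–D–F#), making E the root.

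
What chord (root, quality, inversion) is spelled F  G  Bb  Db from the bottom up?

The pitch classes F, G, Bb, Db arrange in thirds as G–Bb–Db–F: a G half-diminished seventh chord.
F is the seventh of G half-diminished seventh; seventh in the bass means third inversion (figured bass 4/2).

G half-diminished seventh, third inversion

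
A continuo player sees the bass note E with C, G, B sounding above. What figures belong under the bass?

6/5

The notes E, C, G, B stack in thirds as C–E–G–B — a C major seventh chord. The bass E is the third, so this is first inversion: figured 6/5.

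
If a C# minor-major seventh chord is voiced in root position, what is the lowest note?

C#

The root of C# minor-major seventh (C#–E–G#–B#) is C#; that is the bass in root position.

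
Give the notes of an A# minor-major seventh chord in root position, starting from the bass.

A# minor-major seventh is A#–C#–E#–G##. Root position puts the root (A#) in the bass, with the remaining tones above: A#, C#, E#, G##.

A#, C#, E#, G##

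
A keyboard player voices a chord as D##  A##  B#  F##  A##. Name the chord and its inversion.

B# major seventh, first inversion

The pitch classes D##, A##, B#, F## arrange in thirds as B#–D##–F##–A##: a B# major seventh chord.
The lowest note is D##, the third of the chord, so this is first inversion (figured bass 6/5).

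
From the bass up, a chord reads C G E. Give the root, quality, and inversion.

Reducing to letter names: C, G, E. These stack in thirds as C–E–G — a C major triad.
The lowest note is C, the root of the chord, so this is root position (figured bass 5/3).

C major, root position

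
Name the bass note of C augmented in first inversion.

E

In first inversion the third is lowest. For C augmented (C–E–G#) that is E.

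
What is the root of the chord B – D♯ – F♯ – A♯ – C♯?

B, D#, F#, A#, C# are the tones of a B major ninth chord (B–D#–F#–A#–C#), making B the root.

B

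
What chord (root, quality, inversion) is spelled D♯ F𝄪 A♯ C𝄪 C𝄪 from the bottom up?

The pitch classes D#, F##, A#, C## arrange in thirds as D#–F##–A#–C##: a D# major seventh chord.
With the root (D#) in the bass, the chord is in root position (figured bass 7).

D# major seventh, root position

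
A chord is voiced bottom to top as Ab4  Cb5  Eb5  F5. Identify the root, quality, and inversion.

F half-diminished seventh, first inversion

The distinct note names are Ab, Cb, Eb, F. Stacked in thirds they read F–Ab–Cb–Eb, which is a half-diminished seventh chord on F.
The lowest note is Ab, the third of the chord, so this is first inversion (figured bass 6/5).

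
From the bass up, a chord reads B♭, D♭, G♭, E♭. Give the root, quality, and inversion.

Eb minor seventh, second inversion

The pitch classes Bb, Db, Gb, Eb arrange in thirds as Eb–Gb–Bb–Db: an Eb minor seventh chord.
Bb is the fifth of Eb minor seventh; fifth in the bass means second inversion (figured bass 4/3).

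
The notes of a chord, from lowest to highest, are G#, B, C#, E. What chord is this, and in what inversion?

C# minor seventh, second inversion

The pitch classes G#, B, C#, E arrange in thirds as C#–E–G#–B: a C# minor seventh chord.
The lowest note is G#, the fifth of the chord, so this is second inversion (figured bass 4/3).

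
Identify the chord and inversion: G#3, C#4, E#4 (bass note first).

C# major, second inversion

The distinct note names are G#, C#, E#. Stacked in thirds they read C#–E#–G#, which is a major triad on C#.
With the fifth (G#) in the bass, the chord is in second inversion (figured bass 6/4).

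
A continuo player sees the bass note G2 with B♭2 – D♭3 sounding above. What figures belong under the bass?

5/3

The notes G, Bb, Db stack in thirds as G–Bb–Db — a G diminished triad. The bass G is the root, so this is root position: figured 5/3.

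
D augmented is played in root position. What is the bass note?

D

In root position the root is lowest. For D augmented (D–F#–A#) that is D.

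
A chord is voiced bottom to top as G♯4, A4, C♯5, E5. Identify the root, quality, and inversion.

A major seventh, third inversion

Reducing to letter names: G#, A, C#, E. These stack in thirds as A–C#–E–G# — an A major seventh chord.
With the seventh (G#) in the bass, the chord is in third inversion (figured bass 4/2).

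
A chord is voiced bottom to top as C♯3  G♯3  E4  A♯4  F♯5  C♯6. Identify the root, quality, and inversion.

The pitch classes C#, G#, E, A#, F# arrange in thirds as F#–A#–C#–E–G#: an F# dominant ninth chord.
C# is the fifth of F# dominant ninth; fifth in the bass means second inversion.

F# dominant ninth, second inversion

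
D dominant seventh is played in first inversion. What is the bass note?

F#

The third of D dominant seventh (D–F#–A–C) is F#; that is the bass in first inversion.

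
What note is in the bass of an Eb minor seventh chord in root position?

Eb

The root of Eb minor seventh (Eb–Gb–Bb–Db) is Eb; that is the bass in root position.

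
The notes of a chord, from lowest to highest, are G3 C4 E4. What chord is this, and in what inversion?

The pitch classes G, C, E arrange in thirds as C–E–G: a C major triad.
With the fifth (G) in the bass, the chord is in second inversion (figured bass 6/4).

C major, second inversion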